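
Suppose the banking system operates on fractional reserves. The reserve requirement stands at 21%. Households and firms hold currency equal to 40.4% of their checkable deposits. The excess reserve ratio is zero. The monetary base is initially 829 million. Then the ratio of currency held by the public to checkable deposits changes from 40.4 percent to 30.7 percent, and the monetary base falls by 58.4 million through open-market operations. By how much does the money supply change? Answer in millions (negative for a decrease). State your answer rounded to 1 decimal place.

52.5 million

Before: m₁ = (1 + 0.404) / (0.21 + 0.404) ≈ 2.28664, MB₁ = 829, so M₁ = 2.28664 × 829 ≈ 1895.6246 million.
After: m₂ = (1 + 0.307) / (0.21 + 0.307) ≈ 2.52805, MB₂ = 829 − 58.4 = 770.6, so M₂ = 2.52805 × 770.6 ≈ 1948.1153 million.
ΔM = M₂ − M₁ = 1948.1153 − 1895.6246 = 52.4907 million.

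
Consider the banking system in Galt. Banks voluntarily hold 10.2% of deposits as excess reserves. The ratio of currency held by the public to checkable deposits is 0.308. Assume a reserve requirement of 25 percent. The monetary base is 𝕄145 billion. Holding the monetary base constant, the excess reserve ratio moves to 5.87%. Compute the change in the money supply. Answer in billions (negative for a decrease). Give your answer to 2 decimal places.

Initially m₁ = (1 + 0.308) / (0.25 + 0.102 + 0.308) ≈ 1.981818, so M₁ = 1.981818 × 145 ≈ 287.3636 billion.
After the change m₂ = (1 + 0.308) / (0.25 + 0.0587 + 0.308) ≈ 2.120966, so M₂ = 2.120966 × 145 ≈ 307.5401 billion.
ΔM = M₂ − M₁ = 307.5401 − 287.3636 = 20.1765 billion.

𝕄20.18 billion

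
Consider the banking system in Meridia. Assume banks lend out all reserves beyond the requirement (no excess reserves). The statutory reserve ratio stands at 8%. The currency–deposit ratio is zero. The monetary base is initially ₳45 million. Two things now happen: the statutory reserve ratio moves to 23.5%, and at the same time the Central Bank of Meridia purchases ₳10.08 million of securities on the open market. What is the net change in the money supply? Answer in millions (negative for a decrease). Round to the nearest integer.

Before: m₁ = 1 / (0.08) = 12.5, MB₁ = 45, so M₁ = 12.5 × 45 = 562.5 million.
After: m₂ = 1 / (0.235) ≈ 4.2553, MB₂ = 45 + 10.08 = 55.08, so M₂ = 4.2553 × 55.08 ≈ 234.3819 million.
ΔM = M₂ − M₁ = 234.3819 − 562.5 = -328.1181 million.

-328 million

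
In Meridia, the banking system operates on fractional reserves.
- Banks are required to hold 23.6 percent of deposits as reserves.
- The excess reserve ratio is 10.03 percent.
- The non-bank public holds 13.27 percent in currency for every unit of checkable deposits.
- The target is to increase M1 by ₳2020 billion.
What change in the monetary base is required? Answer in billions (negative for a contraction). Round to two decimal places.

The money multiplier is m = (1 + c) / (rr + e + c) = (1 + 0.1327) / (0.236 + 0.1003 + 0.1327) ≈ 2.4151386.
ΔMB = ΔM / m = (+2020) / 2.4151386 ≈ 836.3909 billion.

₳836.39 billion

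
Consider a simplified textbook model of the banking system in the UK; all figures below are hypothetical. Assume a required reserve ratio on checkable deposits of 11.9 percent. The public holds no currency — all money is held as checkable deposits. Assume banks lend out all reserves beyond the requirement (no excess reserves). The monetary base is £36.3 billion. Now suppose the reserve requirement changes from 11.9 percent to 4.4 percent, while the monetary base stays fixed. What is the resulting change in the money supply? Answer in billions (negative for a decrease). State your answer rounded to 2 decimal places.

£519.96 billion

Initially m₁ = 1 / (0.119) ≈ 8.40336, so M₁ = 8.40336 × 36.3 ≈ 305.042 billion.
After the change m₂ = 1 / (0.044) ≈ 22.72727, so M₂ = 22.72727 × 36.3 ≈ 824.9999 billion.
ΔM = M₂ − M₁ = 824.9999 − 305.042 = 519.9579 billion.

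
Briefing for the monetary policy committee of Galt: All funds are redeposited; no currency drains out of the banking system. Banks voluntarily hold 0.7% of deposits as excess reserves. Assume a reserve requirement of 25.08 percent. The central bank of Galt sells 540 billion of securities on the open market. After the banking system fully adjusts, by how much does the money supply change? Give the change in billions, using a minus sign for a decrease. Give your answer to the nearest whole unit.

The money multiplier is m = 1 / (rr + e) = 1 / (0.2508 + 0.007) ≈ 3.8790.
The sale removes 540 billion of base, so ΔM = m × ΔMB = 3.8790 × (−540) = -2094.66 billion.

-2095 billion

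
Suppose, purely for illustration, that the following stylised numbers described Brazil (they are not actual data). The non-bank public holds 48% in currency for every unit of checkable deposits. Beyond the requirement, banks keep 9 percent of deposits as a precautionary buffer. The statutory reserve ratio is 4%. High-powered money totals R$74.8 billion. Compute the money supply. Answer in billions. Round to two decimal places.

The money multiplier is m = (1 + c) / (rr + e + c) = (1 + 0.48) / (0.04 + 0.09 + 0.48) ≈ 2.42623.
So M = m × MB = 2.42623 × 74.8 ≈ 181.482 billion.

R$181.48 billion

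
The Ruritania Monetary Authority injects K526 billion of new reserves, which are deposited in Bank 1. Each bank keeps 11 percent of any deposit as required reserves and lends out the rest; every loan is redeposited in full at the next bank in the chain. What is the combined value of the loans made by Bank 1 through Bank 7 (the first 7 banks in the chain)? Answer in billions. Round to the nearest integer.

K2373 billion

Bank i lends (1 − rr)^i of the original deposit: Bank 1 lends 526·0.8900 = 468.1400, Bank 2 lends 526·0.8900² = 416.6446, and so on.
Summing a geometric series: total = 526·[0.8900·(1 − 0.8900^7) / (1 − 0.8900)] ≈ 2373.4130 billion.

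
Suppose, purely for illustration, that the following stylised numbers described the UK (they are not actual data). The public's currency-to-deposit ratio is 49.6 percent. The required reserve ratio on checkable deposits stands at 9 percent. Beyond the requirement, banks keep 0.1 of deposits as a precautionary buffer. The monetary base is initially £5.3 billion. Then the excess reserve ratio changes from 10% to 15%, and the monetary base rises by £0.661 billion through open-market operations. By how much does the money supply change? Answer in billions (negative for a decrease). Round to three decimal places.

£0.558 billion

Before: m₁ = (1 + 0.496) / (0.09 + 0.1 + 0.496) ≈ 2.18076, MB₁ = 5.3, so M₁ = 2.18076 × 5.3 ≈ 11.558 billion.
After: m₂ = (1 + 0.496) / (0.09 + 0.15 + 0.496) ≈ 2.03261, MB₂ = 5.3 + 0.661 = 5.961, so M₂ = 2.03261 × 5.961 ≈ 12.1164 billion.
ΔM = M₂ − M₁ = 12.1164 − 11.558 = 0.5584 billion.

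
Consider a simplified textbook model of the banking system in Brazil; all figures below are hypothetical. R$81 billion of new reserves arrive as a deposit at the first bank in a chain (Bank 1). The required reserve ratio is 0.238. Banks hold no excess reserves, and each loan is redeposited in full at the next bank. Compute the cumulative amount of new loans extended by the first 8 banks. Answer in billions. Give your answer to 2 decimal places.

Bank i lends (1 − rr)^i of the original deposit: Bank 1 lends 81·0.7620 = 61.7220, Bank 2 lends 81·0.7620² ≈ 47.0322, and so on.
Summing a geometric series: total = 81·[0.7620·(1 − 0.7620^8) / (1 − 0.7620)] ≈ 229.8578 billion.

R$229.86 billion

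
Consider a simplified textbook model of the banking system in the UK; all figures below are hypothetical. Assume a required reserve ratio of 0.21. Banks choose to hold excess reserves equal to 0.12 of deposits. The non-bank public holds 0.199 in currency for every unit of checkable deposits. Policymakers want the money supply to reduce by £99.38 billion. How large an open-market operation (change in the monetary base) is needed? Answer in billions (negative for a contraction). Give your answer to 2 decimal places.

-43.85 billion

The money multiplier is m = (1 + c) / (rr + e + c) = (1 + 0.199) / (0.21 + 0.12 + 0.199) ≈ 2.26654.
ΔMB = ΔM / m = (−99.38) / 2.26654 ≈ -43.8466 billion.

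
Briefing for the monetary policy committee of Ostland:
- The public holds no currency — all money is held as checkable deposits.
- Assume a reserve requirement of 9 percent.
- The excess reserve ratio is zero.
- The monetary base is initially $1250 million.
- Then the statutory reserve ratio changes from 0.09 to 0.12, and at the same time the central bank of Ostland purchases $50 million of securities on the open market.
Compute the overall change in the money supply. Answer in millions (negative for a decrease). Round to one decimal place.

Before: m₁ = 1 / (0.09) ≈ 11.111111, MB₁ = 1250, so M₁ = 11.111111 × 1250 ≈ 13888.8887 million.
After: m₂ = 1 / (0.12) ≈ 8.333333, MB₂ = 1250 + 50 = 1300, so M₂ = 8.333333 × 1300 = 10833.3329 million.
ΔM = M₂ − M₁ = 10833.3329 − 13888.8887 = -3055.5558 million.

-3055.6 million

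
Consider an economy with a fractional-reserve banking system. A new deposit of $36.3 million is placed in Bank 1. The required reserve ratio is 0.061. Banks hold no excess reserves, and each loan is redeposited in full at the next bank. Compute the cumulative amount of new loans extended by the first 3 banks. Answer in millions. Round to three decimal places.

$96.146 million

Bank i lends (1 − rr)^i of the original deposit: Bank 1 lends 36.3·0.9390 = 34.0857, Bank 2 lends 36.3·0.9390² ≈ 32.0065, and so on.
Summing a geometric series: total = 36.3·[0.9390·(1 − 0.9390^3) / (1 − 0.9390)] ≈ 96.1462 million.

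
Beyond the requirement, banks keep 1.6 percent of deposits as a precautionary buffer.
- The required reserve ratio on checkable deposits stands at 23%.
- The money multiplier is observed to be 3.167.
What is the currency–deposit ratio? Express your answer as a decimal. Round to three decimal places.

Using m = 3.167. From m = (1 + c)/(c + rr + e), rearranging gives 1 + c = m·(c + rr + e), so c·(1 − m) = m·(rr + e) − 1.
Hence c = [m·(rr + e) − 1]/(1 − m) = [3.167 × (0.23 + 0.016) − 1] / (1 − 3.167) ≈ 0.101946.

0.102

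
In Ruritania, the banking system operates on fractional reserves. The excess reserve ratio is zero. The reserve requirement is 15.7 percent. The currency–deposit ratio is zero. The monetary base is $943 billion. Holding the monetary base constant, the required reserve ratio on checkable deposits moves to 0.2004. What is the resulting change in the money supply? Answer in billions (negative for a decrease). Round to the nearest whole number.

-1301 billion

Initially m₁ = 1 / (0.157) ≈ 6.3694, so M₁ = 6.3694 × 943 = 6006.3442 billion.
After the change m₂ = 1 / (0.2004) ≈ 4.99, so M₂ = 4.99 × 943 = 4705.57 billion.
ΔM = M₂ − M₁ = 4705.57 − 6006.3442 = -1300.7742 billion.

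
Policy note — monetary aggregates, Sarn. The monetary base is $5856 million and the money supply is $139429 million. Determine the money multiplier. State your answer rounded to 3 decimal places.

The money multiplier is m = M / MB = 139429 / 5856 ≈ 23.80960.

23.810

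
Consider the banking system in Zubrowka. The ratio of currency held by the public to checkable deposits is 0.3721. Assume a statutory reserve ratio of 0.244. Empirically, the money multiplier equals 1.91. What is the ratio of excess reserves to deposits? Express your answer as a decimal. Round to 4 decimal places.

Using m = 1.91. Since m = (1 + c)/(c + rr + e), the denominator satisfies c + rr + e = (1 + c)/m = (1 + 0.3721) / 1.91 ≈ 0.718377.
With c = 0.3721 and rr = 0.244, the ratio of excess reserves to deposits is 0.718377 − 0.3721 − 0.244 = 0.102277.

0.1023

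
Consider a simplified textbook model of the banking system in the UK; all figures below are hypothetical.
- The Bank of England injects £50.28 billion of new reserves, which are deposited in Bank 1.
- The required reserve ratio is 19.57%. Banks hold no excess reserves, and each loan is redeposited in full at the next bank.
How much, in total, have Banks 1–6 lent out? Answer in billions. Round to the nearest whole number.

Bank i lends (1 − rr)^i of the original deposit: Bank 1 lends 50.28·0.8043 ≈ 40.4402, Bank 2 lends 50.28·0.8043² ≈ 32.5261, and so on.
Summing a geometric series: total = 50.28·[0.8043·(1 − 0.8043^6) / (1 − 0.8043)] ≈ 150.7028 billion.

£151 billion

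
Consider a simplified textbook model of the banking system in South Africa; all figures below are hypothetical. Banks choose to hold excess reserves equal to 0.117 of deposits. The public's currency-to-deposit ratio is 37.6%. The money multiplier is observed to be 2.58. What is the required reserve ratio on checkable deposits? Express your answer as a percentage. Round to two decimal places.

4.03%

Using m = 2.58. Since m = (1 + c)/(c + rr + e), the denominator satisfies c + rr + e = (1 + c)/m = (1 + 0.376) / 2.58 ≈ 0.533333.
With c = 0.376 and e = 0.117, the required reserve ratio on checkable deposits is 0.533333 − 0.376 − 0.117 = 0.040333.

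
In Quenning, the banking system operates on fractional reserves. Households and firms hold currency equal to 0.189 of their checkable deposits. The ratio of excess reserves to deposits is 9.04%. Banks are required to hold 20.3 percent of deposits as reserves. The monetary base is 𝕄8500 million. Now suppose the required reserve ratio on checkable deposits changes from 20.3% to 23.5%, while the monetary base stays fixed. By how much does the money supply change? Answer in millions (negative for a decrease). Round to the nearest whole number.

-1303 million

Initially m₁ = (1 + 0.189) / (0.203 + 0.0904 + 0.189) ≈ 2.46476, so M₁ = 2.46476 × 8500 = 20950.46 million.
After the change m₂ = (1 + 0.189) / (0.235 + 0.0904 + 0.189) ≈ 2.31143, so M₂ = 2.31143 × 8500 = 19647.155 million.
ΔM = M₂ − M₁ = 19647.155 − 20950.46 = -1303.305 million.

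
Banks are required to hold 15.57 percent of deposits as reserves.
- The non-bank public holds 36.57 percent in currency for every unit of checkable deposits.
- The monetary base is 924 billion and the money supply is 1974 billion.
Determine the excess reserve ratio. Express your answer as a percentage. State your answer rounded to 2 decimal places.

11.79%

Using m = M/MB = 1974/924 ≈ 2.136364. Since m = (1 + c)/(c + rr + e), the denominator satisfies c + rr + e = (1 + c)/m = (1 + 0.3657) / 2.136364 ≈ 0.639264.
With c = 0.3657 and rr = 0.1557, the excess reserve ratio is 0.639264 − 0.3657 − 0.1557 = 0.117864.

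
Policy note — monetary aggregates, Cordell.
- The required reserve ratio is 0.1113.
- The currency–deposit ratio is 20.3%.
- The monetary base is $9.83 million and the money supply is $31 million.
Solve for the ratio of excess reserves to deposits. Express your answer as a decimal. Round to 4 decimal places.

0.0672

Using m = M/MB = 31/9.83 ≈ 3.153611. Since m = (1 + c)/(c + rr + e), the denominator satisfies c + rr + e = (1 + c)/m = (1 + 0.203) / 3.153611 ≈ 0.381467.
With c = 0.203 and rr = 0.1113, the ratio of excess reserves to deposits is 0.381467 − 0.203 − 0.1113 = 0.067167.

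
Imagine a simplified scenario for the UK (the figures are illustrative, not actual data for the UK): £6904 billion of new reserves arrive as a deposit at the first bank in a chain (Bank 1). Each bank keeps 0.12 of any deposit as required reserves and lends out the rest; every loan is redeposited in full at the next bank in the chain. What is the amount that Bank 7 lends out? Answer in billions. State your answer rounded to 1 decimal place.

Each bank lends a fraction (1 − rr) = 0.8800 of the deposit it receives, so Bank 7 receives 6904·0.8800^6 and lends 6904·0.8800^7 ≈ 2821.4963 billion.

£2821.5 billion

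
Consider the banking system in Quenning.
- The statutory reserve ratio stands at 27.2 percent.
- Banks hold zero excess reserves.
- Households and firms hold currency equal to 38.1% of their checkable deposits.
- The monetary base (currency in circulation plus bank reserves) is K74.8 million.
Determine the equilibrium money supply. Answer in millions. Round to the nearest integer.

The money multiplier is m = (1 + c) / (rr + c) = (1 + 0.381) / (0.272 + 0.381) ≈ 2.1149.
So M = m × MB = 2.1149 × 74.8 ≈ 158.1945 million.

K158 million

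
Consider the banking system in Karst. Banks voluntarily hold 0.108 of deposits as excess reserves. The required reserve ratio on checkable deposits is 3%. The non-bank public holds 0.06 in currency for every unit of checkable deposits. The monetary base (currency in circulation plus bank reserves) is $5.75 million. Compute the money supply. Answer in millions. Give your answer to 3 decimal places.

The money multiplier is m = (1 + c) / (rr + e + c) = (1 + 0.06) / (0.03 + 0.108 + 0.06) ≈ 5.35354.
So M = m × MB = 5.35354 × 5.75 ≈ 30.7829 million.

$30.783 million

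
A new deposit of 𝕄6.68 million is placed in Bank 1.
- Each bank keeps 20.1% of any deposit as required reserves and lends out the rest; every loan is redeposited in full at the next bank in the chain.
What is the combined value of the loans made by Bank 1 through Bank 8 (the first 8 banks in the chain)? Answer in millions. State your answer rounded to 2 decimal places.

𝕄22.14 million

Bank i lends (1 − rr)^i of the original deposit: Bank 1 lends 6.68·0.7990 ≈ 5.3373, Bank 2 lends 6.68·0.7990² ≈ 4.2645, and so on.
Summing a geometric series: total = 6.68·[0.7990·(1 − 0.7990^8) / (1 − 0.7990)] ≈ 22.1432 million.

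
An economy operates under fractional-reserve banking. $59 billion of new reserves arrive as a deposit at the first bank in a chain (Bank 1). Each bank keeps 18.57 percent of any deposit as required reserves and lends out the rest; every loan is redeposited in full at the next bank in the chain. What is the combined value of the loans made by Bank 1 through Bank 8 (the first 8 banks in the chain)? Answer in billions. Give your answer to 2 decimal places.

Bank i lends (1 − rr)^i of the original deposit: Bank 1 lends 59·0.8143 = 48.0437, Bank 2 lends 59·0.8143² ≈ 39.1220, and so on.
Summing a geometric series: total = 59·[0.8143·(1 − 0.8143^8) / (1 − 0.8143)] ≈ 208.7018 billion.

$208.70 billion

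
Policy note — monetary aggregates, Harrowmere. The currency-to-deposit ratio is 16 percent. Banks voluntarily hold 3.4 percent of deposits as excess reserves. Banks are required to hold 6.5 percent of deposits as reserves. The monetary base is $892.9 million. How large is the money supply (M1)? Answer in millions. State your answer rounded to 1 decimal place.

The money multiplier is m = (1 + c) / (rr + e + c) = (1 + 0.16) / (0.065 + 0.034 + 0.16) ≈ 4.47876.
So M = m × MB = 4.47876 × 892.9 ≈ 3999.0848 million.

$3999.1 million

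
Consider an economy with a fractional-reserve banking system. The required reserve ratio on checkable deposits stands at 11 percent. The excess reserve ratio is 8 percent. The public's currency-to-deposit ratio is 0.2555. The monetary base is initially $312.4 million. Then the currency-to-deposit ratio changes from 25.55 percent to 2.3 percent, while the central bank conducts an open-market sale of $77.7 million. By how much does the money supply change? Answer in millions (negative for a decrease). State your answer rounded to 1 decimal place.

Before: m₁ = (1 + 0.2555) / (0.11 + 0.08 + 0.2555) ≈ 2.81818, MB₁ = 312.4, so M₁ = 2.81818 × 312.4 ≈ 880.3994 million.
After: m₂ = (1 + 0.023) / (0.11 + 0.08 + 0.023) ≈ 4.80282, MB₂ = 312.4 − 77.7 = 234.7, so M₂ = 4.80282 × 234.7 ≈ 1127.2219 million.
ΔM = M₂ − M₁ = 1127.2219 − 880.3994 = 246.8225 million.

$246.8 million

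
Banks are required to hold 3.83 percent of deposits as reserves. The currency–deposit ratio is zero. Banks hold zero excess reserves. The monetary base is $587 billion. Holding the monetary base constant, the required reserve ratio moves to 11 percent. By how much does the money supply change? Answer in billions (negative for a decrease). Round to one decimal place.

-9990.0 billion

Initially m₁ = 1 / (0.0383) ≈ 26.10966, so M₁ = 26.10966 × 587 ≈ 15326.3704 billion.
After the change m₂ = 1 / (0.11) ≈ 9.09091, so M₂ = 9.09091 × 587 ≈ 5336.3642 billion.
ΔM = M₂ − M₁ = 5336.3642 − 15326.3704 = -9990.0062 billion.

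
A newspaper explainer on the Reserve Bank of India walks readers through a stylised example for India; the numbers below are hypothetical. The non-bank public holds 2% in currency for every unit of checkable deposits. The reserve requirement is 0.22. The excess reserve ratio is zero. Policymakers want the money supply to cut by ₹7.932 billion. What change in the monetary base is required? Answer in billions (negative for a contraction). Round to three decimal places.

The money multiplier is m = (1 + c) / (rr + c) = (1 + 0.02) / (0.22 + 0.02) = 4.25.
ΔMB = ΔM / m = (−7.932) / 4.25 ≈ -1.8664 billion.

-1.866 billion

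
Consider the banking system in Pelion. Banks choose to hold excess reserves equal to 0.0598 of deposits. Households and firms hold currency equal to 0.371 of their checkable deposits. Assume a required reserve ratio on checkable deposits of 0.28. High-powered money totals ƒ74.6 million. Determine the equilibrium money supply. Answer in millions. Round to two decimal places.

ƒ143.89 million

The money multiplier is m = (1 + c) / (rr + e + c) = (1 + 0.371) / (0.28 + 0.0598 + 0.371) ≈ 1.92881.
So M = m × MB = 1.92881 × 74.6 ≈ 143.8892 million.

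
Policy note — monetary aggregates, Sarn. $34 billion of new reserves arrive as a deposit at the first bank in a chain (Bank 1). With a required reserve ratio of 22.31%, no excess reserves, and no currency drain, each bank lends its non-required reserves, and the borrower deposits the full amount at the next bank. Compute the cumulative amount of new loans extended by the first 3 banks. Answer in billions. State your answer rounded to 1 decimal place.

$62.9 billion

Bank i lends (1 − rr)^i of the original deposit: Bank 1 lends 34·0.7769 = 26.4146, Bank 2 lends 34·0.7769² ≈ 20.5215, and so on.
Summing a geometric series: total = 34·[0.7769·(1 − 0.7769^3) / (1 − 0.7769)] ≈ 62.8793 billion.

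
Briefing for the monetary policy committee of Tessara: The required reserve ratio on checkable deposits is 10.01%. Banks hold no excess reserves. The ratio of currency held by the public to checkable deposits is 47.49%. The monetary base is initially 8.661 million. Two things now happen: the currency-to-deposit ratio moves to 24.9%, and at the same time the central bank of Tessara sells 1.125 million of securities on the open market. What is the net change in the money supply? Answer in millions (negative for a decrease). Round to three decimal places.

4.746 million

Before: m₁ = (1 + 0.4749) / (0.1001 + 0.4749) ≈ 2.56504, MB₁ = 8.661, so M₁ = 2.56504 × 8.661 ≈ 22.2158 million.
After: m₂ = (1 + 0.249) / (0.1001 + 0.249) ≈ 3.57777, MB₂ = 8.661 − 1.125 = 7.536, so M₂ = 3.57777 × 7.536 ≈ 26.9621 million.
ΔM = M₂ − M₁ = 26.9621 − 22.2158 = 4.7463 million.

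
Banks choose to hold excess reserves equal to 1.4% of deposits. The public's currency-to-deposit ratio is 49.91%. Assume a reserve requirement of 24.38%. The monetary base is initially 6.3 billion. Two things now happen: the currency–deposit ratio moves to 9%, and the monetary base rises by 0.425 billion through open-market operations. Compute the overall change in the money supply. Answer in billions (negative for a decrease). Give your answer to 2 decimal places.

8.60 billion

Before: m₁ = (1 + 0.4991) / (0.2438 + 0.014 + 0.4991) ≈ 1.9806, MB₁ = 6.3, so M₁ = 1.9806 × 6.3 ≈ 12.4778 billion.
After: m₂ = (1 + 0.09) / (0.2438 + 0.014 + 0.09) ≈ 3.1340, MB₂ = 6.3 + 0.425 = 6.725, so M₂ = 3.1340 × 6.725 ≈ 21.0761 billion.
ΔM = M₂ − M₁ = 21.0761 − 12.4778 = 8.5983 billion.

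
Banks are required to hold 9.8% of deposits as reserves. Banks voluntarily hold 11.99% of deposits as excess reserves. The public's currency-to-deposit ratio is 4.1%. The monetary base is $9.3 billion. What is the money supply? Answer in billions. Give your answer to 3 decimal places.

The money multiplier is m = (1 + c) / (rr + e + c) = (1 + 0.041) / (0.098 + 0.1199 + 0.041) ≈ 4.02086.
So M = m × MB = 4.02086 × 9.3 ≈ 37.394 billion.

$37.394 billion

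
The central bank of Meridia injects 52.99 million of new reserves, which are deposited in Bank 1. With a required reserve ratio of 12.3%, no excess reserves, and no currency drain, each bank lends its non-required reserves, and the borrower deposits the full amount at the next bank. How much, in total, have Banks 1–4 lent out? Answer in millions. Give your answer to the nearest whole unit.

154 million

Bank i lends (1 − rr)^i of the original deposit: Bank 1 lends 52.99·0.8770 ≈ 46.4722, Bank 2 lends 52.99·0.8770² ≈ 40.7561, and so on.
Summing a geometric series: total = 52.99·[0.8770·(1 − 0.8770^4) / (1 − 0.8770)] ≈ 154.3182 million.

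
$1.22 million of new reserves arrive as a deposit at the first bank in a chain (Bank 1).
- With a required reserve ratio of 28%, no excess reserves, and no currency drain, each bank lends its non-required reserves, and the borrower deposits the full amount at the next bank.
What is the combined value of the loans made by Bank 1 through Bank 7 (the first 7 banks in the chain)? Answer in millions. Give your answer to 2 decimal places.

$2.82 million

Bank i lends (1 − rr)^i of the original deposit: Bank 1 lends 1.22·0.7200 = 0.8784, Bank 2 lends 1.22·0.7200² ≈ 0.6324, and so on.
Summing a geometric series: total = 1.22·[0.7200·(1 − 0.7200^7) / (1 − 0.7200)] ≈ 2.8225 million.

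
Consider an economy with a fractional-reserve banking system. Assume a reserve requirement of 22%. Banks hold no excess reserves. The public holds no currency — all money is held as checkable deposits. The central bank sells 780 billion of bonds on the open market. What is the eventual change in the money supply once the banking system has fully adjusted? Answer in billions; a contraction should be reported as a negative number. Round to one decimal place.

-3545.5 billion

The simple money multiplier is m = 1/rr = 1/0.22 ≈ 4.54545.
An open-market sale reduces the monetary base by 780 billion, so ΔM = m × ΔMB = 4.54545 × (−780) = -3545.451 billion.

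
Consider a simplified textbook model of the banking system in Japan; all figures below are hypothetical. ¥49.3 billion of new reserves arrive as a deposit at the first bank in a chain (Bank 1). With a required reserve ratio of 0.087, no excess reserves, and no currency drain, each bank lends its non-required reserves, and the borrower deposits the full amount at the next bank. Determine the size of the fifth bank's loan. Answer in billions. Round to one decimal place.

¥31.3 billion

Each bank lends a fraction (1 − rr) = 0.9130 of the deposit it receives, so Bank 5 receives 49.3·0.9130^4 and lends 49.3·0.9130^5 ≈ 31.2753 billion.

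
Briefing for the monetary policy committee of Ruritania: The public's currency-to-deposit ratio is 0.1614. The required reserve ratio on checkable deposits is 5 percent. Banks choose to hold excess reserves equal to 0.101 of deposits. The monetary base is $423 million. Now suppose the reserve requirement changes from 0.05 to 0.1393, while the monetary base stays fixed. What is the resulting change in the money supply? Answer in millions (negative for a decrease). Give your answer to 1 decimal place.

-349.6 million

Initially m₁ = (1 + 0.1614) / (0.05 + 0.101 + 0.1614) ≈ 3.71767, so M₁ = 3.71767 × 423 ≈ 1572.5744 million.
After the change m₂ = (1 + 0.1614) / (0.1393 + 0.101 + 0.1614) ≈ 2.89121, so M₂ = 2.89121 × 423 ≈ 1222.9818 million.
ΔM = M₂ − M₁ = 1222.9818 − 1572.5744 = -349.5926 million.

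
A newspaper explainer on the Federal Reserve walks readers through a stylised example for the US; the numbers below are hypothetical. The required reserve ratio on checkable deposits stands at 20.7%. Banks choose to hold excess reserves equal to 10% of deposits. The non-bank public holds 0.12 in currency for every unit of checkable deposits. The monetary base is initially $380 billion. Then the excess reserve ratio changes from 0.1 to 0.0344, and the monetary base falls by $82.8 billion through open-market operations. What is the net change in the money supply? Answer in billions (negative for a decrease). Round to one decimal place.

-75.7 billion

Before: m₁ = (1 + 0.12) / (0.207 + 0.1 + 0.12) ≈ 2.62295, MB₁ = 380, so M₁ = 2.62295 × 380 = 996.721 billion.
After: m₂ = (1 + 0.12) / (0.207 + 0.0344 + 0.12) ≈ 3.09906, MB₂ = 380 − 82.8 = 297.2, so M₂ = 3.09906 × 297.2 ≈ 921.0406 billion.
ΔM = M₂ − M₁ = 921.0406 − 996.721 = -75.6804 billion.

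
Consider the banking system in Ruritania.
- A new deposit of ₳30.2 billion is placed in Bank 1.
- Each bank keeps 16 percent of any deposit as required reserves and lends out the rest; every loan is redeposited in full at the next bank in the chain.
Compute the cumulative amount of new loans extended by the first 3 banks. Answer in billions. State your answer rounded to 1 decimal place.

Bank i lends (1 − rr)^i of the original deposit: Bank 1 lends 30.2·0.8400 = 25.3680, Bank 2 lends 30.2·0.8400² ≈ 21.3091, and so on.
Summing a geometric series: total = 30.2·[0.8400·(1 − 0.8400^3) / (1 − 0.8400)] ≈ 64.5768 billion.

₳64.6 billion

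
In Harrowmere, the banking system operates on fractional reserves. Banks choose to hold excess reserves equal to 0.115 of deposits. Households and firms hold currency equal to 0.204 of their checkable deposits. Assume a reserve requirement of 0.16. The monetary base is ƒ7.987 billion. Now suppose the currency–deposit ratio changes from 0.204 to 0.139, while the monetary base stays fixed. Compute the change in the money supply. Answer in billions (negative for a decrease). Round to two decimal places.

ƒ1.90 billion

Initially m₁ = (1 + 0.204) / (0.16 + 0.115 + 0.204) ≈ 2.5136, so M₁ = 2.5136 × 7.987 ≈ 20.0761 billion.
After the change m₂ = (1 + 0.139) / (0.16 + 0.115 + 0.139) ≈ 2.7512, so M₂ = 2.7512 × 7.987 ≈ 21.9738 billion.
ΔM = M₂ − M₁ = 21.9738 − 20.0761 = 1.8977 billion.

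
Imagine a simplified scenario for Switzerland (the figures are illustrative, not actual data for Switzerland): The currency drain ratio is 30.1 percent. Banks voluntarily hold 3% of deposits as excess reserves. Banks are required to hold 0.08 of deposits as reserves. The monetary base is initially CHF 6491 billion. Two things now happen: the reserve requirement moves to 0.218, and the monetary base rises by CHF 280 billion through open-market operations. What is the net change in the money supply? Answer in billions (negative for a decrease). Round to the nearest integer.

Before: m₁ = (1 + 0.301) / (0.08 + 0.03 + 0.301) ≈ 3.16545, MB₁ = 6491, so M₁ = 3.16545 × 6491 ≈ 20546.9359 billion.
After: m₂ = (1 + 0.301) / (0.218 + 0.03 + 0.301) ≈ 2.36976, MB₂ = 6491 + 280 = 6771, so M₂ = 2.36976 × 6771 ≈ 16045.645 billion.
ΔM = M₂ − M₁ = 16045.645 − 20546.9359 = -4501.2909 billion.

-4501 billion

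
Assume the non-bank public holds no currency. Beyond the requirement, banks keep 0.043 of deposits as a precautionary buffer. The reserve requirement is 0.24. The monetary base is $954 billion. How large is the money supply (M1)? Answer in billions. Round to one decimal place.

$3371.0 billion

The money multiplier is m = 1 / (rr + e) = 1 / (0.24 + 0.043) ≈ 3.53357.
So M = m × MB = 3.53357 × 954 ≈ 3371.0258 billion.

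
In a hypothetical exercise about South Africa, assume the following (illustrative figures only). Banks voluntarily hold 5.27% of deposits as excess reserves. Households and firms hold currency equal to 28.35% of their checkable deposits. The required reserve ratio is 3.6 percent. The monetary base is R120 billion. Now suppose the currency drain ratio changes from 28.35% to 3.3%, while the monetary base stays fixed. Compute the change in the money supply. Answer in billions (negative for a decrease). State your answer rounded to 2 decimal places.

Initially m₁ = (1 + 0.2835) / (0.036 + 0.0527 + 0.2835) ≈ 3.448415, so M₁ = 3.448415 × 120 = 413.8098 billion.
After the change m₂ = (1 + 0.033) / (0.036 + 0.0527 + 0.033) ≈ 8.488085, so M₂ = 8.488085 × 120 = 1018.5702 billion.
ΔM = M₂ − M₁ = 1018.5702 − 413.8098 = 604.7604 billion.

R604.76 billion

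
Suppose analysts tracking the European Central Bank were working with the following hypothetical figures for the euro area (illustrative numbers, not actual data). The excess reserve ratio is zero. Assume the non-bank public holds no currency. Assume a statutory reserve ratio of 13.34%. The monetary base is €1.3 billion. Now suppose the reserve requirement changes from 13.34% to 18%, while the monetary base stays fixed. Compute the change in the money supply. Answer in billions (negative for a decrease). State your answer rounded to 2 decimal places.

Initially m₁ = 1 / (0.1334) ≈ 7.4963, so M₁ = 7.4963 × 1.3 ≈ 9.7452 billion.
After the change m₂ = 1 / (0.18) ≈ 5.5556, so M₂ = 5.5556 × 1.3 ≈ 7.2223 billion.
ΔM = M₂ − M₁ = 7.2223 − 9.7452 = -2.5229 billion.

-2.52 billion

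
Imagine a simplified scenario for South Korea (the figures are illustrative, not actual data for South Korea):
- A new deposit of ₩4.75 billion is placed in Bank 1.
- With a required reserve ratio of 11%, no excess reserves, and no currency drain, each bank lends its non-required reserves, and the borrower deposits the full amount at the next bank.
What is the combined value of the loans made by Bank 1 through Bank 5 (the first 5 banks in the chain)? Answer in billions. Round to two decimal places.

₩16.97 billion

Bank i lends (1 − rr)^i of the original deposit: Bank 1 lends 4.75·0.8900 = 4.2275, Bank 2 lends 4.75·0.8900² ≈ 3.7625, and so on.
Summing a geometric series: total = 4.75·[0.8900·(1 − 0.8900^5) / (1 − 0.8900)] ≈ 16.9713 billion.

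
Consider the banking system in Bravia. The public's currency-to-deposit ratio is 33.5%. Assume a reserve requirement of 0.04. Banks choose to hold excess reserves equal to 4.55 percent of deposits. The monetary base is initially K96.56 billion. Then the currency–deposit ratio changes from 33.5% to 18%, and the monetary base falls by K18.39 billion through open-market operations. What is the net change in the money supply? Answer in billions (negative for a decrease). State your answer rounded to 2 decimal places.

K40.86 billion

Before: m₁ = (1 + 0.335) / (0.04 + 0.0455 + 0.335) ≈ 3.17479, MB₁ = 96.56, so M₁ = 3.17479 × 96.56 ≈ 306.5577 billion.
After: m₂ = (1 + 0.18) / (0.04 + 0.0455 + 0.18) ≈ 4.44444, MB₂ = 96.56 − 18.39 = 78.17, so M₂ = 4.44444 × 78.17 ≈ 347.4219 billion.
ΔM = M₂ − M₁ = 347.4219 − 306.5577 = 40.8642 billion.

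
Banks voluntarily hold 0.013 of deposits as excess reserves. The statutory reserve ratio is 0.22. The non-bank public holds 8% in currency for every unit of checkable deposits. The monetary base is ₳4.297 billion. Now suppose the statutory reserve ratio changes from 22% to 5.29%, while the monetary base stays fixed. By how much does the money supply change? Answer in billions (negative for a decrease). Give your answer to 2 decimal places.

₳16.98 billion

Initially m₁ = (1 + 0.08) / (0.22 + 0.013 + 0.08) ≈ 3.4505, so M₁ = 3.4505 × 4.297 ≈ 14.8268 billion.
After the change m₂ = (1 + 0.08) / (0.0529 + 0.013 + 0.08) ≈ 7.4023, so M₂ = 7.4023 × 4.297 ≈ 31.8077 billion.
ΔM = M₂ − M₁ = 31.8077 − 14.8268 = 16.9809 billion.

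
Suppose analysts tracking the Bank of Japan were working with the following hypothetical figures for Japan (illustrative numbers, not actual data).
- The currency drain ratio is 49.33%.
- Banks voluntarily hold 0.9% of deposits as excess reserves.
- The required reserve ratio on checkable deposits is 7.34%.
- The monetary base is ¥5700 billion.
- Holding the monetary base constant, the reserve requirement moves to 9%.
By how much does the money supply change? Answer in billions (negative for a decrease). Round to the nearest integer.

Initially m₁ = (1 + 0.4933) / (0.0734 + 0.009 + 0.4933) ≈ 2.59389, so M₁ = 2.59389 × 5700 = 14785.173 billion.
After the change m₂ = (1 + 0.4933) / (0.09 + 0.009 + 0.4933) ≈ 2.52119, so M₂ = 2.52119 × 5700 = 14370.783 billion.
ΔM = M₂ − M₁ = 14370.783 − 14785.173 = -414.39 billion.

-414 billion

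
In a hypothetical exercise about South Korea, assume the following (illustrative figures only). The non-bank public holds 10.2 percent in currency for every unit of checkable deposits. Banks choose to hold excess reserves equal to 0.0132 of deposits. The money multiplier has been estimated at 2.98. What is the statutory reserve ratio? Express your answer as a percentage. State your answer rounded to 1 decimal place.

25.5%

Using m = 2.98. Since m = (1 + c)/(c + rr + e), the denominator satisfies c + rr + e = (1 + c)/m = (1 + 0.102) / 2.98 ≈ 0.369799.
With c = 0.102 and e = 0.0132, the statutory reserve ratio is 0.369799 − 0.102 − 0.0132 = 0.254599.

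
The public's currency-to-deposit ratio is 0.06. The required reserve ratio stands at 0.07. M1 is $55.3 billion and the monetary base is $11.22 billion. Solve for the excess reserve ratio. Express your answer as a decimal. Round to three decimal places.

0.085

Using m = M/MB = 55.3/11.22 ≈ 4.928699. Since m = (1 + c)/(c + rr + e), the denominator satisfies c + rr + e = (1 + c)/m = (1 + 0.06) / 4.928699 ≈ 0.215067.
With c = 0.06 and rr = 0.07, the excess reserve ratio is 0.215067 − 0.06 − 0.07 = 0.085067.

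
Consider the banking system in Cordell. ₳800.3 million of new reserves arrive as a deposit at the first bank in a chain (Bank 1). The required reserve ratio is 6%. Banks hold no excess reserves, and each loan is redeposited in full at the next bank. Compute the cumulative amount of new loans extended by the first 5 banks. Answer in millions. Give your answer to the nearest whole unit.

Bank i lends (1 − rr)^i of the original deposit: Bank 1 lends 800.3·0.9400 = 752.2820, Bank 2 lends 800.3·0.9400² ≈ 707.1451, and so on.
Summing a geometric series: total = 800.3·[0.9400·(1 − 0.9400^5) / (1 − 0.9400)] ≈ 3336.3202 million.

₳3336 million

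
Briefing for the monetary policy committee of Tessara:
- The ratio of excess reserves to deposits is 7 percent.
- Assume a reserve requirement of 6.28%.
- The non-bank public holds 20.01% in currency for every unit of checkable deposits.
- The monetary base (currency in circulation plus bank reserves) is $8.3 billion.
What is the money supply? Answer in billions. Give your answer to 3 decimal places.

$29.921 billion

The money multiplier is m = (1 + c) / (rr + e + c) = (1 + 0.2001) / (0.0628 + 0.07 + 0.2001) ≈ 3.60499.
So M = m × MB = 3.60499 × 8.3 ≈ 29.9214 billion.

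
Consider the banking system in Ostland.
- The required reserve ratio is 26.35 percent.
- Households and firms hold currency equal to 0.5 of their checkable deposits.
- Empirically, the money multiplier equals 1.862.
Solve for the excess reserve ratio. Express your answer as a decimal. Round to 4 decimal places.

0.0421

Using m = 1.862. Since m = (1 + c)/(c + rr + e), the denominator satisfies c + rr + e = (1 + c)/m = (1 + 0.5) / 1.862 ≈ 0.805585.
With c = 0.5 and rr = 0.2635, the excess reserve ratio is 0.805585 − 0.5 − 0.2635 = 0.042085.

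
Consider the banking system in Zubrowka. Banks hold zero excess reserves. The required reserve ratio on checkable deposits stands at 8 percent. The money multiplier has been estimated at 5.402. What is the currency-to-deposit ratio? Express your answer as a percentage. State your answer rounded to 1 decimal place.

Using m = 5.402. From m = (1 + c)/(c + rr + e), rearranging gives 1 + c = m·(c + rr + e), so c·(1 − m) = m·(rr + e) − 1.
Hence c = [m·(rr + e) − 1]/(1 − m) = [5.402 × (0.08 + 0) − 1] / (1 − 5.402) ≈ 0.128996.

12.9%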